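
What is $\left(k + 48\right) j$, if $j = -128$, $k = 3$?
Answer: $-6528$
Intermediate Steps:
$\left(k + 48\right) j = \left(3 + 48\right) \left(-128\right) = 51 \left(-128\right) = -6528$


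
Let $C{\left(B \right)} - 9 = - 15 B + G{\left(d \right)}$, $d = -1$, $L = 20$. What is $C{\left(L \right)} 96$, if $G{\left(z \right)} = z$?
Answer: $-28032$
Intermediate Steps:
$C{\left(B \right)} = 8 - 15 B$ ($C{\left(B \right)} = 9 - \left(1 + 15 B\right) = 8 - 15 B$)
$C{\left(L \right)} 96 = \left(8 - 300\right) 96 = \left(-292\right) 96 = -28032$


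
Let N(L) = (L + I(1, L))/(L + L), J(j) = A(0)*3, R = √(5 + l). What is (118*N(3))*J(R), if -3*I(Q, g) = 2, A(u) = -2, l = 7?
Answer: -826/3 ≈ -275.33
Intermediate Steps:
R = 2*√3 (R = √(5 + 7) = √12 = 2*√3 ≈ 3.4641)
I(Q, g) = -⅔ (I(Q, g) = -⅓*2 = -⅔)
J(j) = -6 (J(j) = -2*3 = -6)
N(L) = (-⅔ + L)/(2*L) (N(L) = (L - ⅔)/(L + L) = (-⅔ + L)/((2*L)) = (-⅔ + L)*(1/(2*L)) = (-⅔ + L)/(2*L))
(118*N(3))*J(R) = (118*((⅙)*(-2 + 3*3)/3))*(-6) = (118*((⅙)*(⅓)*(-2 + 9)))*(-6) = (118*((⅙)*(⅓)*7))*(-6) = (118*(7/18))*(-6) = (413/9)*(-6) = -826/3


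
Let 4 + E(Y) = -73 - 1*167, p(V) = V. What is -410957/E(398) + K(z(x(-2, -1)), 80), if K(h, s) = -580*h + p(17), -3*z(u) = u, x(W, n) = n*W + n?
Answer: 22735/12 ≈ 1894.6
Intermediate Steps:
x(W, n) = n + W*n (x(W, n) = W*n + n = n + W*n)
z(u) = -u/3
E(Y) = -244 (E(Y) = -4 + (-73 - 1*167) = -4 + (-73 - 167) = -4 - 240 = -244)
K(h, s) = 17 - 580*h (K(h, s) = -580*h + 17 = 17 - 580*h)
-410957/E(398) + K(z(x(-2, -1)), 80) = -410957/(-244) + (17 - (-580)*(-(1 - 2))/3) = -410957*(-1/244) + (17 - (-580)*(-1*(-1))/3) = 6737/4 + (17 - (-580)/3) = 6737/4 + (17 - 580*(-1/3)) = 6737/4 + (17 + 580/3) = 6737/4 + 631/3 = 22735/12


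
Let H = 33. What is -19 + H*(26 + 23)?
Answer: 1598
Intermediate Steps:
-19 + H*(26 + 23) = -19 + 33*(26 + 23) = -19 + 33*49 = -19 + 1617 = 1598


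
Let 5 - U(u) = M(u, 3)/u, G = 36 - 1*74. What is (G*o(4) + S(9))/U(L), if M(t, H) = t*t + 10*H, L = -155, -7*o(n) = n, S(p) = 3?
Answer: 5363/34762 ≈ 0.15428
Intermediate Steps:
o(n) = -n/7
G = -38 (G = 36 - 74 = -38)
M(t, H) = t**2 + 10*H
U(u) = 5 - (30 + u**2)/u (U(u) = 5 - (u**2 + 10*3)/u = 5 - (u**2 + 30)/u = 5 - (30 + u**2)/u)
(G*o(4) + S(9))/U(L) = (-(-38)*4/7 + 3)/(5 - 1*(-155) - 30/(-155)) = (-38*(-4/7) + 3)/(5 + 155 - 30*(-1/155)) = (152/7 + 3)/(5 + 155 + 6/31) = 173/(7*(4966/31)) = (173/7)*(31/4966) = 5363/34762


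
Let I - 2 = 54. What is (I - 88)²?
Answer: 1024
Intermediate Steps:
I = 56 (I = 2 + 54 = 56)
(I - 88)² = (56 - 88)² = (-32)² = 1024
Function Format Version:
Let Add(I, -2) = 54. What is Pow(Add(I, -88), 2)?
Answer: 1024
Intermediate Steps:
I = 56 (I = Add(2, 54) = 56)
Pow(Add(I, -88), 2) = Pow(Add(56, -88), 2) = Pow(-32, 2) = 1024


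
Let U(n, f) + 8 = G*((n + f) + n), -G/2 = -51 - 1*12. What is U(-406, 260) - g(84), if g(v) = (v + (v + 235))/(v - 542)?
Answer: -31858077/458 ≈ -69559.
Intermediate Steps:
G = 126 (G = -2*(-51 - 1*12) = -2*(-51 - 12) = -2*(-63) = 126)
g(v) = (235 + 2*v)/(-542 + v) (g(v) = (v + (235 + v))/(-542 + v) = (235 + 2*v)/(-542 + v))
U(n, f) = -8 + 126*f + 252*n (U(n, f) = -8 + 126*((n + f) + n) = -8 + 126*((f + n) + n) = -8 + 126*(f + 2*n) = -8 + (126*f + 252*n) = -8 + 126*f + 252*n)
U(-406, 260) - g(84) = (-8 + 126*260 + 252*(-406)) - (235 + 2*84)/(-542 + 84) = (-8 + 32760 - 102312) - (235 + 168)/(-458) = -69560 - (-1)*403/458 = -69560 - 1*(-403/458) = -69560 + 403/458 = -31858077/458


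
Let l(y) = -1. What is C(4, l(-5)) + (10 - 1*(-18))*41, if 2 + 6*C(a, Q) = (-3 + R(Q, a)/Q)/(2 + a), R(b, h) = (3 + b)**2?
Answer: 41309/36 ≈ 1147.5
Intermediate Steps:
C(a, Q) = -1/3 + (-3 + (3 + Q)**2/Q)/(6*(2 + a)) (C(a, Q) = -1/3 + ((-3 + (3 + Q)**2/Q)/(2 + a))/6 = -1/3 + (-3 + (3 + Q)**2/Q)/(6*(2 + a)))
C(4, l(-5)) + (10 - 1*(-18))*41 = (1/6)*(9 + (-1)**2 - 1*(-1) - 2*(-1)*4)/(-1*(2 + 4)) + (10 - 1*(-18))*41 = (1/6)*(-1)*(9 + 1 + 1 + 8)/6 + (10 + 18)*41 = (1/6)*(-1)*(1/6)*19 + 28*41 = -19/36 + 1148 = 41309/36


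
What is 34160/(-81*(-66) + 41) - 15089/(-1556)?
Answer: 134437403/8382172 ≈ 16.038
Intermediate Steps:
34160/(-81*(-66) + 41) - 15089/(-1556) = 34160/(5346 + 41) - 15089*(-1/1556) = 34160/5387 + 15089/1556 = 134437403/8382172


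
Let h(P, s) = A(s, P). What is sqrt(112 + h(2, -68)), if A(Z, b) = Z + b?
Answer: sqrt(46) ≈ 6.7823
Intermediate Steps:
h(P, s) = P + s (h(P, s) = s + P = P + s)
sqrt(112 + h(2, -68)) = sqrt(112 + (2 - 68)) = sqrt(112 - 66) = sqrt(46)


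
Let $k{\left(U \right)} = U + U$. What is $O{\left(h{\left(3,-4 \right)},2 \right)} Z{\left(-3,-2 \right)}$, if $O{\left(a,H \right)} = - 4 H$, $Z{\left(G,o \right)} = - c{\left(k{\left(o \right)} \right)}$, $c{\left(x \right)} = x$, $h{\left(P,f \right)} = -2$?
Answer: $-32$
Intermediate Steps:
$k{\left(U \right)} = 2 U$
$Z{\left(G,o \right)} = - 2 o$
$O{\left(h{\left(3,-4 \right)},2 \right)} Z{\left(-3,-2 \right)} = \left(-4\right) 2 \left(\left(-2\right) \left(-2\right)\right) = \left(-8\right) 4 = -32$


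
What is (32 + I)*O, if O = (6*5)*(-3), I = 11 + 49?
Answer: -8280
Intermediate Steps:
I = 60
O = -90 (O = 30*(-3) = -90)
(32 + I)*O = (32 + 60)*(-90) = 92*(-90) = -8280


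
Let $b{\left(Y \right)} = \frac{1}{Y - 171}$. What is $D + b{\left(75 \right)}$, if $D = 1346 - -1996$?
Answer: $\frac{320831}{96} \approx 3342.0$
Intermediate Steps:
$b{\left(Y \right)} = \frac{1}{-171 + Y}$
$D = 3342$ ($D = 1346 + 1996 = 3342$)
$D + b{\left(75 \right)} = 3342 + \frac{1}{-171 + 75} = 3342 + \frac{1}{-96} = 3342 - \frac{1}{96} = \frac{320831}{96}$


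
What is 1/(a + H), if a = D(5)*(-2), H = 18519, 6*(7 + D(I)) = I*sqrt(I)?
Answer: 166797/3091248676 + 15*sqrt(5)/3091248676 ≈ 5.3969e-5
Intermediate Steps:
D(I) = -7 + I**(3/2)/6 (D(I) = -7 + (I*sqrt(I))/6 = -7 + I**(3/2)/6)
a = 14 - 5*sqrt(5)/3 (a = (-7 + 5**(3/2)/6)*(-2) = (-7 + (5*sqrt(5))/6)*(-2) = (-7 + 5*sqrt(5)/6)*(-2) = 14 - 5*sqrt(5)/3 ≈ 10.273)
1/(a + H) = 1/((14 - 5*sqrt(5)/3) + 18519) = 1/(18533 - 5*sqrt(5)/3)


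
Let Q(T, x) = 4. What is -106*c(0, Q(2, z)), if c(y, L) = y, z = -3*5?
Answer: 0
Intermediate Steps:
z = -15
-106*c(0, Q(2, z)) = -106*0 = 0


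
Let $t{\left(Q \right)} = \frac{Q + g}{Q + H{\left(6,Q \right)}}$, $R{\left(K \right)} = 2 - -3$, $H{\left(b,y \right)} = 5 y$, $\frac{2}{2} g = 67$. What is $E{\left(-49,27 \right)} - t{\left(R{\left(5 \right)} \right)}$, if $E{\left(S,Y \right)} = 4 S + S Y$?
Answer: $- \frac{7607}{5} \approx -1521.4$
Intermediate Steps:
$g = 67$
$R{\left(K \right)} = 5$ ($R{\left(K \right)} = 2 + 3 = 5$)
$t{\left(Q \right)} = \frac{67 + Q}{6 Q}$ ($t{\left(Q \right)} = \frac{Q + 67}{Q + 5 Q} = \frac{67 + Q}{6 Q}$)
$E{\left(-49,27 \right)} - t{\left(R{\left(5 \right)} \right)} = - 49 \left(4 + 27\right) - \frac{67 + 5}{6 \cdot 5} = \left(-49\right) 31 - \frac{1}{6} \cdot \frac{1}{5} \cdot 72 = -1519 - \frac{12}{5} = - \frac{7607}{5}$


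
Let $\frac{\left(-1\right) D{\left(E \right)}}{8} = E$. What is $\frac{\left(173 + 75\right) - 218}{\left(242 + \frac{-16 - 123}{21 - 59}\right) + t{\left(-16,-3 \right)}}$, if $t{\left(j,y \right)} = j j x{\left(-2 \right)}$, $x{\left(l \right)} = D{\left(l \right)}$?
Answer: $\frac{1140}{164983} \approx 0.0069098$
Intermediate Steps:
$D{\left(E \right)} = - 8 E$
$x{\left(l \right)} = - 8 l$
$t{\left(j,y \right)} = 16 j^{2}$ ($t{\left(j,y \right)} = j j \left(\left(-8\right) \left(-2\right)\right) = j^{2} \cdot 16 = 16 j^{2}$)
$\frac{\left(173 + 75\right) - 218}{\left(242 + \frac{-16 - 123}{21 - 59}\right) + t{\left(-16,-3 \right)}} = \frac{\left(173 + 75\right) - 218}{\left(242 + \frac{-16 - 123}{21 - 59}\right) + 16 \left(-16\right)^{2}} = \frac{248 - 218}{\left(242 - \frac{139}{-38}\right) + 16 \cdot 256} = \frac{30}{\left(242 - - \frac{139}{38}\right) + 4096} = \frac{30}{\left(242 + \frac{139}{38}\right) + 4096} = \frac{30}{\frac{9335}{38} + 4096} = \frac{30}{\frac{164983}{38}} = 30 \cdot \frac{38}{164983} = \frac{1140}{164983}$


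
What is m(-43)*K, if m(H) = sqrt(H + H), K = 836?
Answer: 836*I*sqrt(86) ≈ 7752.7*I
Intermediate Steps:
m(H) = sqrt(2)*sqrt(H) (m(H) = sqrt(2*H) = sqrt(2)*sqrt(H))
m(-43)*K = (sqrt(2)*sqrt(-43))*836 = (sqrt(2)*(I*sqrt(43)))*836 = (I*sqrt(86))*836 = 836*I*sqrt(86)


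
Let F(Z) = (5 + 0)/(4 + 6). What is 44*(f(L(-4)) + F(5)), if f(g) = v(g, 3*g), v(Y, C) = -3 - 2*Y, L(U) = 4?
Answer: -462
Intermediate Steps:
F(Z) = 1/2 (F(Z) = 5/10 = 5*(1/10) = 1/2)
f(g) = -3 - 2*g
44*(f(L(-4)) + F(5)) = 44*((-3 - 2*4) + 1/2) = 44*((-3 - 8) + 1/2) = 44*(-11 + 1/2) = 44*(-21/2) = -462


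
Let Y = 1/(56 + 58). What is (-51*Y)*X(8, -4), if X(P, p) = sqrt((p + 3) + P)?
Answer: -17*sqrt(7)/38 ≈ -1.1836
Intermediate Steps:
X(P, p) = sqrt(3 + P + p) (X(P, p) = sqrt((3 + p) + P) = sqrt(3 + P + p))
Y = 1/114 ≈ 0.0087719
(-51*Y)*X(8, -4) = (-51*1/114)*sqrt(3 + 8 - 4) = -17*sqrt(7)/38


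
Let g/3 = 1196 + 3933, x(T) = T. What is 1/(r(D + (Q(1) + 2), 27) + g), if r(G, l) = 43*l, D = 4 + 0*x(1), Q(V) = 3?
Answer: 1/16548 ≈ 6.0430e-5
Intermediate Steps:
g = 15387 (g = 3*(1196 + 3933) = 3*5129 = 15387)
D = 4 (D = 4 + 0*1 = 4 + 0 = 4)
1/(r(D + (Q(1) + 2), 27) + g) = 1/(43*27 + 15387) = 1/(1161 + 15387) = 1/16548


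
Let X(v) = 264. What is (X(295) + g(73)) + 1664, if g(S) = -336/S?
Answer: 140408/73 ≈ 1923.4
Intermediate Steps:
(X(295) + g(73)) + 1664 = (264 - 336/73) + 1664 = 18936/73 + 1664 = 140408/73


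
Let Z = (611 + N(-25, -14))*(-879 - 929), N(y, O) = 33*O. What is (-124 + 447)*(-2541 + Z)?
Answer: -87834359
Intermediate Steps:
Z = -269392 (Z = (611 + 33*(-14))*(-879 - 929) = (611 - 462)*(-1808) = 149*(-1808) = -269392)
(-124 + 447)*(-2541 + Z) = (-124 + 447)*(-2541 - 269392) = 323*(-271933) = -87834359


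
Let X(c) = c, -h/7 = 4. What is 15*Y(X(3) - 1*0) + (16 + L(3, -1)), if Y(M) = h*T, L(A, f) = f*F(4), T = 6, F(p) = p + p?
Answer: -2512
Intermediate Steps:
h = -28 (h = -7*4 = -28)
F(p) = 2*p
L(A, f) = 8*f (L(A, f) = f*(2*4) = f*8 = 8*f)
Y(M) = -168 (Y(M) = -28*6 = -168)
15*Y(X(3) - 1*0) + (16 + L(3, -1)) = 15*(-168) + (16 + 8*(-1)) = -2520 + (16 - 8) = -2520 + 8 = -2512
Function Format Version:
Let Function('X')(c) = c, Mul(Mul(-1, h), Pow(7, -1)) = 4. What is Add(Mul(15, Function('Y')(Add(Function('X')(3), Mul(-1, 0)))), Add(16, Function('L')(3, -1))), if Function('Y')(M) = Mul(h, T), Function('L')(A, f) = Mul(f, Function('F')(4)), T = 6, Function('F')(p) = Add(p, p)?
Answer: -2512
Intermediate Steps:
h = -28 (h = Mul(-7, 4) = -28)
Function('F')(p) = Mul(2, p)
Function('L')(A, f) = Mul(8, f) (Function('L')(A, f) = Mul(f, Mul(2, 4)) = Mul(f, 8) = Mul(8, f))
Function('Y')(M) = -168 (Function('Y')(M) = Mul(-28, 6) = -168)
Add(Mul(15, Function('Y')(Add(Function('X')(3), Mul(-1, 0)))), Add(16, Function('L')(3, -1))) = Add(Mul(15, -168), Add(16, Mul(8, -1))) = Add(-2520, Add(16, -8)) = Add(-2520, 8) = -2512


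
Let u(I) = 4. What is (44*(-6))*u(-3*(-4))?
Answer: -1056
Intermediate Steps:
(44*(-6))*u(-3*(-4)) = (44*(-6))*4 = -264*4 = -1056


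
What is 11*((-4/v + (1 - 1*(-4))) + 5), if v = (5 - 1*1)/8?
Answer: 22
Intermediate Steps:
v = 1/2 (v = (5 - 1)*(1/8) = 4*(1/8) = 1/2 ≈ 0.50000)
11*((-4/v + (1 - 1*(-4))) + 5) = 11*((-4/1/2 + (1 - 1*(-4))) + 5) = 11*((-4*2 + (1 + 4)) + 5) = 11*((-8 + 5) + 5) = 11*(-3 + 5) = 11*2 = 22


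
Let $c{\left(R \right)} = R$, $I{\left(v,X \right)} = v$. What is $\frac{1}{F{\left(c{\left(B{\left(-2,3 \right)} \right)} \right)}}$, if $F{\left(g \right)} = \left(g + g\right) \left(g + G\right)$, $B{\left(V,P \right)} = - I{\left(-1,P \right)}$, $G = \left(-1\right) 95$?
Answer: $- \frac{1}{188} \approx -0.0053191$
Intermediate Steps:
$G = -95$
$B{\left(V,P \right)} = 1$ ($B{\left(V,P \right)} = \left(-1\right) \left(-1\right) = 1$)
$F{\left(g \right)} = 2 g \left(-95 + g\right)$ ($F{\left(g \right)} = \left(g + g\right) \left(g - 95\right) = 2 g \left(-95 + g\right)$)
$\frac{1}{F{\left(c{\left(B{\left(-2,3 \right)} \right)} \right)}} = \frac{1}{2 \cdot 1 \left(-95 + 1\right)} = \frac{1}{2 \cdot 1 \left(-94\right)} = \frac{1}{-188} = - \frac{1}{188}$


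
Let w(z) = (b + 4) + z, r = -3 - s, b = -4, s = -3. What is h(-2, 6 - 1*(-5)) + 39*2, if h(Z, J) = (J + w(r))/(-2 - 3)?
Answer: 379/5 ≈ 75.800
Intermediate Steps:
r = 0 (r = -3 - 1*(-3) = -3 + 3 = 0)
w(z) = z (w(z) = (-4 + 4) + z = 0 + z = z)
h(Z, J) = -J/5 (h(Z, J) = (J + 0)/(-2 - 3) = J/(-5) = J*(-1/5) = -J/5)
h(-2, 6 - 1*(-5)) + 39*2 = -(6 - 1*(-5))/5 + 39*2 = -(6 + 5)/5 + 78 = -1/5*11 + 78 = -11/5 + 78 = 379/5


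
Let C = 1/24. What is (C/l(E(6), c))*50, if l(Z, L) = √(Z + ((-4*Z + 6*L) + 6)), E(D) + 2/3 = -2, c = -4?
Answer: -5*I*√10/24 ≈ -0.65881*I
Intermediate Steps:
E(D) = -8/3 (E(D) = -⅔ - 2 = -8/3)
l(Z, L) = √(6 - 3*Z + 6*L) (l(Z, L) = √(Z + (6 - 4*Z + 6*L)) = √(6 - 3*Z + 6*L))
C = 1/24 ≈ 0.041667
(C/l(E(6), c))*50 = ((1/24)/√(6 - 3*(-8/3) + 6*(-4)))*50 = ((1/24)/√(6 + 8 - 24))*50 = ((1/24)/√(-10))*50 = ((1/24)/(I*√10))*50 = (-I*√10/10*(1/24))*50 = -I*√10/240*50 = -5*I*√10/24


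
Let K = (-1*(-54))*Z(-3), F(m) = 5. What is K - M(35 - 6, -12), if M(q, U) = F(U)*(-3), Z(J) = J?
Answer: -147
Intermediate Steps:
M(q, U) = -15 (M(q, U) = 5*(-3) = -15)
K = -162 (K = -1*(-54)*(-3) = 54*(-3) = -162)
K - M(35 - 6, -12) = -162 - 1*(-15) = -162 + 15 = -147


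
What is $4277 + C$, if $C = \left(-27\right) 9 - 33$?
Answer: $4001$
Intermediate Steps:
$C = -276$ ($C = -243 - 33 = -276$)
$4277 + C = 4277 - 276 = 4001$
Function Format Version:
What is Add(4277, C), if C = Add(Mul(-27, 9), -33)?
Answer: 4001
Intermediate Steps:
C = -276 (C = Add(-243, -33) = -276)
Add(4277, C) = Add(4277, -276) = 4001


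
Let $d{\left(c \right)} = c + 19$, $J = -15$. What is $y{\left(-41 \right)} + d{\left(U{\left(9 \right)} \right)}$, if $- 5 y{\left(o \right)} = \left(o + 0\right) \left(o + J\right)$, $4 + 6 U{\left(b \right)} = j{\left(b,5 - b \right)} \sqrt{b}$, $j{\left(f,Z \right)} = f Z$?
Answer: $- \frac{6883}{15} \approx -458.87$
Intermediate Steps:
$j{\left(f,Z \right)} = Z f$
$U{\left(b \right)} = - \frac{2}{3} + \frac{b^{\frac{3}{2}} \left(5 - b\right)}{6}$ ($U{\left(b \right)} = - \frac{2}{3} + \frac{\left(5 - b\right) b \sqrt{b}}{6} = - \frac{2}{3} + \frac{b \left(5 - b\right) \sqrt{b}}{6} = - \frac{2}{3} + \frac{b^{\frac{3}{2}} \left(5 - b\right)}{6}$)
$y{\left(o \right)} = - \frac{o \left(-15 + o\right)}{5}$ ($y{\left(o \right)} = - \frac{\left(o + 0\right) \left(o - 15\right)}{5} = - \frac{o \left(-15 + o\right)}{5}$)
$d{\left(c \right)} = 19 + c$
$y{\left(-41 \right)} + d{\left(U{\left(9 \right)} \right)} = \frac{1}{5} \left(-41\right) \left(15 - -41\right) + \left(19 + \left(- \frac{2}{3} + \frac{9^{\frac{3}{2}} \left(5 - 9\right)}{6}\right)\right) = \frac{1}{5} \left(-41\right) \left(15 + 41\right) + \left(19 + \left(- \frac{2}{3} + \frac{1}{6} \cdot 27 \left(5 - 9\right)\right)\right) = \frac{1}{5} \left(-41\right) 56 + \left(19 + \left(- \frac{2}{3} + \frac{1}{6} \cdot 27 \left(-4\right)\right)\right) = - \frac{2296}{5} + \left(19 - \frac{56}{3}\right) = - \frac{2296}{5} + \frac{1}{3} = - \frac{6883}{15}$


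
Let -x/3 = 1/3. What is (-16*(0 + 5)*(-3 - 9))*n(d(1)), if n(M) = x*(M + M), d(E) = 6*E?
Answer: -11520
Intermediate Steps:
x = -1 (x = -3/3 = -3*⅓ = -1)
n(M) = -2*M (n(M) = -(M + M) = -2*M)
(-16*(0 + 5)*(-3 - 9))*n(d(1)) = (-16*(0 + 5)*(-3 - 9))*(-12) = (-80*(-12))*(-2*6) = -16*(-60)*(-12) = 960*(-12) = -11520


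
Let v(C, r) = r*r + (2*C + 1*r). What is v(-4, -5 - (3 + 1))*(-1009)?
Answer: -64576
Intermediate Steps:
v(C, r) = r + r² + 2*C (v(C, r) = r² + (2*C + r) = r² + (r + 2*C) = r + r² + 2*C)
v(-4, -5 - (3 + 1))*(-1009) = ((-5 - (3 + 1)) + (-5 - (3 + 1))² + 2*(-4))*(-1009) = ((-5 - 1*4) + (-5 - 1*4)² - 8)*(-1009) = ((-5 - 4) + (-5 - 4)² - 8)*(-1009) = (-9 + (-9)² - 8)*(-1009) = (-9 + 81 - 8)*(-1009) = 64*(-1009) = -64576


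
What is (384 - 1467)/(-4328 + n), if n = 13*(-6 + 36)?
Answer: 1083/3938 ≈ 0.27501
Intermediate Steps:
n = 390 (n = 13*30 = 390)
(384 - 1467)/(-4328 + n) = (384 - 1467)/(-4328 + 390) = -1083/(-3938) = -1083*(-1/3938) = 1083/3938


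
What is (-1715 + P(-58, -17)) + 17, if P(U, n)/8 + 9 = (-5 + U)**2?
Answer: 29982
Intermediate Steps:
P(U, n) = -72 + 8*(-5 + U)**2
(-1715 + P(-58, -17)) + 17 = (-1715 + (-72 + 8*(-5 - 58)**2)) + 17 = (-1715 + (-72 + 8*(-63)**2)) + 17 = (-1715 + (-72 + 8*3969)) + 17 = (-1715 + (-72 + 31752)) + 17 = (-1715 + 31680) + 17 = 29965 + 17 = 29982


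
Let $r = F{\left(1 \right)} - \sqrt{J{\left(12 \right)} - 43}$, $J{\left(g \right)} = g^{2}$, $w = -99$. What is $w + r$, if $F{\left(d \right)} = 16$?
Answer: $-83 - \sqrt{101} \approx -93.05$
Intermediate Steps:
$r = 16 - \sqrt{101}$ ($r = 16 - \sqrt{12^{2} - 43} = 16 - \sqrt{144 - 43} = 16 - \sqrt{101} \approx 5.9501$)
$w + r = -99 + \left(16 - \sqrt{101}\right) = -83 - \sqrt{101}$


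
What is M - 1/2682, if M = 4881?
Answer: 13090841/2682 ≈ 4881.0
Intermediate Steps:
M - 1/2682 = 4881 - 1/2682 = 13090841/2682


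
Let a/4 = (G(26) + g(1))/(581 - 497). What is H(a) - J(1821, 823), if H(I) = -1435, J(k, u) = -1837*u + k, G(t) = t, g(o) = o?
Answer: 1508595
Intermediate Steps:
J(k, u) = k - 1837*u
a = 9/7 (a = 4*((26 + 1)/(581 - 497)) = 4*(27/84) = 4*(27*(1/84)) = 4*(9/28) = 9/7 ≈ 1.2857)
H(a) - J(1821, 823) = -1435 - (1821 - 1837*823) = -1435 - (1821 - 1511851) = -1435 - 1*(-1510030) = -1435 + 1510030 = 1508595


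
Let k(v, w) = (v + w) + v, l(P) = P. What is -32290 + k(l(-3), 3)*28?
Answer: -32374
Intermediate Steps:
k(v, w) = w + 2*v
-32290 + k(l(-3), 3)*28 = -32290 + (3 + 2*(-3))*28 = -32290 + (3 - 6)*28 = -32290 - 3*28 = -32290 - 84 = -32374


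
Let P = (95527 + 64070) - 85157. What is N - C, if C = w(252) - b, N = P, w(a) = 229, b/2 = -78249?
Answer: -82287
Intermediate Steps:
b = -156498 (b = 2*(-78249) = -156498)
P = 74440 (P = 159597 - 85157 = 74440)
N = 74440
C = 156727 (C = 229 - 1*(-156498) = 229 + 156498 = 156727)
N - C = 74440 - 1*156727 = 74440 - 156727 = -82287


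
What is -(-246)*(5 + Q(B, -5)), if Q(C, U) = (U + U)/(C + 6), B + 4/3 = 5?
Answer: 28290/29 ≈ 975.52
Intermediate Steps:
B = 11/3 (B = -4/3 + 5 = 11/3 ≈ 3.6667)
Q(C, U) = 2*U/(6 + C) (Q(C, U) = (2*U)/(6 + C) = 2*U/(6 + C))
-(-246)*(5 + Q(B, -5)) = -(-246)*(5 + 2*(-5)/(6 + 11/3)) = -(-246)*(5 + 2*(-5)/(29/3)) = -(-246)*(5 + 2*(-5)*(3/29)) = -(-246)*(5 - 30/29) = -(-246)*115/29 = -41*(-690/29) = 28290/29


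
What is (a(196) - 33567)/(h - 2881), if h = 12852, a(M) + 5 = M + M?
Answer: -33180/9971 ≈ -3.3277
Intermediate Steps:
a(M) = -5 + 2*M (a(M) = -5 + (M + M) = -5 + 2*M)
(a(196) - 33567)/(h - 2881) = ((-5 + 2*196) - 33567)/(12852 - 2881) = ((-5 + 392) - 33567)/9971 = (387 - 33567)*(1/9971) = -33180*1/9971 = -33180/9971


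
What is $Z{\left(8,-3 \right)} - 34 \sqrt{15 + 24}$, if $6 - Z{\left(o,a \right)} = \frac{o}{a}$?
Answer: $\frac{26}{3} - 34 \sqrt{39} \approx -203.66$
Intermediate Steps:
$Z{\left(o,a \right)} = 6 - \frac{o}{a}$
$Z{\left(8,-3 \right)} - 34 \sqrt{15 + 24} = \left(6 - \frac{8}{-3}\right) - 34 \sqrt{15 + 24} = \left(6 - 8 \left(- \frac{1}{3}\right)\right) - 34 \sqrt{39} = \left(6 + \frac{8}{3}\right) - 34 \sqrt{39} = \frac{26}{3} - 34 \sqrt{39}$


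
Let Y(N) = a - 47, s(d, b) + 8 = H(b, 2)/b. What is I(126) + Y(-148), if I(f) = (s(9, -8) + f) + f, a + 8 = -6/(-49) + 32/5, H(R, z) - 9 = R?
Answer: 382979/1960 ≈ 195.40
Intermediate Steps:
H(R, z) = 9 + R
a = -362/245 (a = -8 + (-6/(-49) + 32/5) = -8 + (-6*(-1/49) + 32*(1/5)) = -8 + (6/49 + 32/5) = -8 + 1598/245 = -362/245 ≈ -1.4776)
s(d, b) = -8 + (9 + b)/b
Y(N) = -11877/245 (Y(N) = -362/245 - 47 = -11877/245)
I(f) = -65/8 + 2*f (I(f) = ((-7 + 9/(-8)) + f) + f = ((-7 + 9*(-1/8)) + f) + f = ((-7 - 9/8) + f) + f = (-65/8 + f) + f = -65/8 + 2*f)
I(126) + Y(-148) = (-65/8 + 2*126) - 11877/245 = (-65/8 + 252) - 11877/245 = 1951/8 - 11877/245 = 382979/1960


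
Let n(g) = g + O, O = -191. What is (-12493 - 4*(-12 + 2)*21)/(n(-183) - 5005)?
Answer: 11653/5379 ≈ 2.1664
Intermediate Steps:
n(g) = -191 + g (n(g) = g - 191 = -191 + g)
(-12493 - 4*(-12 + 2)*21)/(n(-183) - 5005) = (-12493 - 4*(-12 + 2)*21)/((-191 - 183) - 5005) = (-12493 - 4*(-10)*21)/(-374 - 5005) = (-12493 + 40*21)/(-5379) = (-12493 + 840)*(-1/5379) = -11653*(-1/5379) = 11653/5379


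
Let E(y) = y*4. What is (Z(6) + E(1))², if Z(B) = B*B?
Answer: 1600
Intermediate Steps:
E(y) = 4*y
Z(B) = B²
(Z(6) + E(1))² = (6² + 4*1)² = (36 + 4)² = 40² = 1600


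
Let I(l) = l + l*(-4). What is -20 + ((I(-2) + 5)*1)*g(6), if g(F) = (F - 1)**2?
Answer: 255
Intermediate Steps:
I(l) = -3*l (I(l) = l - 4*l = -3*l)
g(F) = (-1 + F)**2
-20 + ((I(-2) + 5)*1)*g(6) = -20 + ((-3*(-2) + 5)*1)*(-1 + 6)**2 = -20 + ((6 + 5)*1)*5**2 = -20 + (11*1)*25 = -20 + 11*25 = -20 + 275 = 255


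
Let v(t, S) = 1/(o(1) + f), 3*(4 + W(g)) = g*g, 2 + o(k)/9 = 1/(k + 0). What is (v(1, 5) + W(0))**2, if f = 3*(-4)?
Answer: 7225/441 ≈ 16.383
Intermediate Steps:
f = -12
o(k) = -18 + 9/k (o(k) = -18 + 9/(k + 0) = -18 + 9/k)
W(g) = -4 + g**2/3 (W(g) = -4 + (g*g)/3 = -4 + g**2/3)
v(t, S) = -1/21 (v(t, S) = 1/((-18 + 9/1) - 12) = 1/((-18 + 9*1) - 12) = 1/((-18 + 9) - 12) = 1/(-9 - 12) = 1/(-21) = -1/21)
(v(1, 5) + W(0))**2 = (-1/21 + (-4 + (1/3)*0**2))**2 = (-1/21 + (-4 + (1/3)*0))**2 = (-1/21 + (-4 + 0))**2 = (-1/21 - 4)**2 = (-85/21)**2 = 7225/441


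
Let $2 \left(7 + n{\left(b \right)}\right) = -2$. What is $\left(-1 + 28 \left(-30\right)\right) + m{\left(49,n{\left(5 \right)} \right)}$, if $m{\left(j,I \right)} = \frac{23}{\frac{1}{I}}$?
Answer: $-1025$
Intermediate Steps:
$n{\left(b \right)} = -8$ ($n{\left(b \right)} = -7 + \frac{1}{2} \left(-2\right) = -7 - 1 = -8$)
$m{\left(j,I \right)} = 23 I$
$\left(-1 + 28 \left(-30\right)\right) + m{\left(49,n{\left(5 \right)} \right)} = \left(-1 + 28 \left(-30\right)\right) + 23 \left(-8\right) = \left(-1 - 840\right) - 184 = -841 - 184 = -1025$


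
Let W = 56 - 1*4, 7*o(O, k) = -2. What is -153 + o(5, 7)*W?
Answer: -1175/7 ≈ -167.86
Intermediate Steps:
o(O, k) = -2/7 (o(O, k) = (⅐)*(-2) = -2/7)
W = 52 (W = 56 - 4 = 52)
-153 + o(5, 7)*W = -153 - 2/7*52 = -153 - 104/7 = -1175/7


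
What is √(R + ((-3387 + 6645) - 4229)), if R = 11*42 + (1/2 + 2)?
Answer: I*√2026/2 ≈ 22.506*I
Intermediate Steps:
R = 929/2 (R = 462 + (1*(½) + 2) = 462 + (½ + 2) = 462 + 5/2 = 929/2 ≈ 464.50)
√(R + ((-3387 + 6645) - 4229)) = √(929/2 + ((-3387 + 6645) - 4229)) = √(929/2 + (3258 - 4229)) = √(929/2 - 971) = √(-1013/2) = I*√2026/2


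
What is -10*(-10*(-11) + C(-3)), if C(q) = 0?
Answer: -1100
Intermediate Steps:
-10*(-10*(-11) + C(-3)) = -10*(-10*(-11) + 0) = -10*(110 + 0) = -10*110 = -1100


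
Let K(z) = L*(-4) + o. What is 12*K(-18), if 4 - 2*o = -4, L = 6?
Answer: -240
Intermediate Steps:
o = 4 (o = 2 - ½*(-4) = 2 + 2 = 4)
K(z) = -20 (K(z) = 6*(-4) + 4 = -24 + 4 = -20)
12*K(-18) = 12*(-20) = -240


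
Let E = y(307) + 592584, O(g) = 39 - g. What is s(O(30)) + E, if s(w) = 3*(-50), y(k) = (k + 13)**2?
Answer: 694834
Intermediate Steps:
y(k) = (13 + k)**2
s(w) = -150
E = 694984 (E = (13 + 307)**2 + 592584 = 320**2 + 592584 = 102400 + 592584 = 694984)
s(O(30)) + E = -150 + 694984 = 694834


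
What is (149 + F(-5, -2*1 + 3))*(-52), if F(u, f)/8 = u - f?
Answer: -5252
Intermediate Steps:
F(u, f) = -8*f + 8*u (F(u, f) = 8*(u - f) = -8*f + 8*u)
(149 + F(-5, -2*1 + 3))*(-52) = (149 + (-8*(-2*1 + 3) + 8*(-5)))*(-52) = (149 + (-8*(-2 + 3) - 40))*(-52) = (149 + (-8*1 - 40))*(-52) = (149 + (-8 - 40))*(-52) = (149 - 48)*(-52) = 101*(-52) = -5252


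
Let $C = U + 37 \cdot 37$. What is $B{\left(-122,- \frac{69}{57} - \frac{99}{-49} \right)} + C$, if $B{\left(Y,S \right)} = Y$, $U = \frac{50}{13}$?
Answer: $\frac{16261}{13} \approx 1250.8$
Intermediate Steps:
$U = \frac{50}{13}$ ($U = 50 \cdot \frac{1}{13} = \frac{50}{13} \approx 3.8462$)
$C = \frac{17847}{13}$ ($C = \frac{50}{13} + 37 \cdot 37 = \frac{50}{13} + 1369 = \frac{17847}{13} \approx 1372.8$)
$B{\left(-122,- \frac{69}{57} - \frac{99}{-49} \right)} + C = -122 + \frac{17847}{13} = \frac{16261}{13}$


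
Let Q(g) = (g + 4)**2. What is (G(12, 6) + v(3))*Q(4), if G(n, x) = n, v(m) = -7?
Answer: 320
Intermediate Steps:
Q(g) = (4 + g)**2
(G(12, 6) + v(3))*Q(4) = (12 - 7)*(4 + 4)**2 = 5*8**2 = 5*64 = 320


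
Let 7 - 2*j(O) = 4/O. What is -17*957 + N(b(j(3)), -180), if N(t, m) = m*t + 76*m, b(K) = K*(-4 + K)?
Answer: -29354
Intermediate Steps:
j(O) = 7/2 - 2/O
N(t, m) = 76*m + m*t
-17*957 + N(b(j(3)), -180) = -17*957 - 180*(76 + (7/2 - 2/3)*(-4 + (7/2 - 2/3))) = -16269 - 180*(76 + (7/2 - 2*⅓)*(-4 + (7/2 - 2*⅓))) = -16269 - 180*(76 + (7/2 - ⅔)*(-4 + (7/2 - ⅔))) = -16269 - 180*(76 + 17*(-4 + 17/6)/6) = -16269 - 180*(76 + (17/6)*(-7/6)) = -16269 - 180*(76 - 119/36) = -16269 - 180*2617/36 = -16269 - 13085 = -29354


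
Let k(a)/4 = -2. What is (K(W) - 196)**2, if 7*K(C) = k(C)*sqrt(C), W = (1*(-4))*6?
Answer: 1880848/49 + 896*I*sqrt(6) ≈ 38385.0 + 2194.7*I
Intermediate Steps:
W = -24 (W = -4*6 = -24)
k(a) = -8 (k(a) = 4*(-2) = -8)
K(C) = -8*sqrt(C)/7 (K(C) = (-8*sqrt(C))/7 = -8*sqrt(C)/7)
(K(W) - 196)**2 = (-16*I*sqrt(6)/7 - 196)**2 = (-196 - 16*I*sqrt(6)/7)**2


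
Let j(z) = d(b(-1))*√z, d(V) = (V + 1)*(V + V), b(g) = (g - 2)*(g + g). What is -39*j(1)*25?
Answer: -81900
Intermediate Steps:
b(g) = 2*g*(-2 + g) (b(g) = (-2 + g)*(2*g) = 2*g*(-2 + g))
d(V) = 2*V*(1 + V) (d(V) = (1 + V)*(2*V) = 2*V*(1 + V))
j(z) = 84*√z (j(z) = (2*(2*(-1)*(-2 - 1))*(1 + 2*(-1)*(-2 - 1)))*√z = (2*(2*(-1)*(-3))*(1 + 2*(-1)*(-3)))*√z = (2*6*(1 + 6))*√z = (2*6*7)*√z = 84*√z)
-39*j(1)*25 = -3276*√1*25 = -3276*25 = -81900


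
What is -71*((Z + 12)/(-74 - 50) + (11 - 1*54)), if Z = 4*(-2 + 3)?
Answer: 94927/31 ≈ 3062.2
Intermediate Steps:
Z = 4 (Z = 4*1 = 4)
-71*((Z + 12)/(-74 - 50) + (11 - 1*54)) = -71*((4 + 12)/(-74 - 50) + (11 - 1*54)) = -71*(16/(-124) + (11 - 54)) = -71*(16*(-1/124) - 43) = -71*(-4/31 - 43) = -71*(-1337/31) = 94927/31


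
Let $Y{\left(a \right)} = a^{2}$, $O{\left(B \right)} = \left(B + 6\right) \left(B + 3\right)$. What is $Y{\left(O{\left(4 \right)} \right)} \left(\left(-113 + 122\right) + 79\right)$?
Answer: $431200$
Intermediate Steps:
$O{\left(B \right)} = \left(3 + B\right) \left(6 + B\right)$ ($O{\left(B \right)} = \left(6 + B\right) \left(3 + B\right) = \left(3 + B\right) \left(6 + B\right)$)
$Y{\left(O{\left(4 \right)} \right)} \left(\left(-113 + 122\right) + 79\right) = \left(18 + 4^{2} + 9 \cdot 4\right)^{2} \left(\left(-113 + 122\right) + 79\right) = \left(18 + 16 + 36\right)^{2} \left(9 + 79\right) = 70^{2} \cdot 88 = 4900 \cdot 88 = 431200$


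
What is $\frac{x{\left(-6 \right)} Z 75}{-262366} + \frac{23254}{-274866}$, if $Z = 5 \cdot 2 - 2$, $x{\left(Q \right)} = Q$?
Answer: $- \frac{1277885341}{18028873239} \approx -0.07088$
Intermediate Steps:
$Z = 8$ ($Z = 10 - 2 = 8$)
$\frac{x{\left(-6 \right)} Z 75}{-262366} + \frac{23254}{-274866} = \frac{\left(-6\right) 8 \cdot 75}{-262366} + \frac{23254}{-274866} = \left(-48\right) 75 \left(- \frac{1}{262366}\right) + 23254 \left(- \frac{1}{274866}\right) = \left(-3600\right) \left(- \frac{1}{262366}\right) - \frac{11627}{137433} = \frac{1800}{131183} - \frac{11627}{137433} = - \frac{1277885341}{18028873239}$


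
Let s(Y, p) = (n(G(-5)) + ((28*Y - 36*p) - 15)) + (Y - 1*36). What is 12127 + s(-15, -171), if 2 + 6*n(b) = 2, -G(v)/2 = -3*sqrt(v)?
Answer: 17797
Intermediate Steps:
G(v) = 6*sqrt(v) (G(v) = -(-6)*sqrt(v) = 6*sqrt(v))
n(b) = 0 (n(b) = -1/3 + (1/6)*2 = -1/3 + 1/3 = 0)
s(Y, p) = -51 - 36*p + 29*Y (s(Y, p) = (0 + ((28*Y - 36*p) - 15)) + (Y - 1*36) = (0 + ((-36*p + 28*Y) - 15)) + (Y - 36) = (0 + (-15 - 36*p + 28*Y)) + (-36 + Y) = (-15 - 36*p + 28*Y) + (-36 + Y) = -51 - 36*p + 29*Y)
12127 + s(-15, -171) = 12127 + (-51 - 36*(-171) + 29*(-15)) = 12127 + (-51 + 6156 - 435) = 12127 + 5670 = 17797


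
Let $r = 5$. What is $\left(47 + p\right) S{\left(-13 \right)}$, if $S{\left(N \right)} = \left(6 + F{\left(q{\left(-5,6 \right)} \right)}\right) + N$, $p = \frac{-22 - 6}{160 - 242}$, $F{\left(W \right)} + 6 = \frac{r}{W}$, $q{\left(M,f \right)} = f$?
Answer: $- \frac{47231}{82} \approx -575.99$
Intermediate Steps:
$F{\left(W \right)} = -6 + \frac{5}{W}$
$p = \frac{14}{41}$ ($p = - \frac{28}{-82} = \left(-28\right) \left(- \frac{1}{82}\right) = \frac{14}{41} \approx 0.34146$)
$S{\left(N \right)} = \frac{5}{6} + N$ ($S{\left(N \right)} = \left(6 - \left(6 - \frac{5}{6}\right)\right) + N = \left(6 + \left(-6 + 5 \cdot \frac{1}{6}\right)\right) + N = \left(6 + \left(-6 + \frac{5}{6}\right)\right) + N = \left(6 - \frac{31}{6}\right) + N = \frac{5}{6} + N$)
$\left(47 + p\right) S{\left(-13 \right)} = \left(47 + \frac{14}{41}\right) \left(\frac{5}{6} - 13\right) = \frac{1941}{41} \left(- \frac{73}{6}\right) = - \frac{47231}{82}$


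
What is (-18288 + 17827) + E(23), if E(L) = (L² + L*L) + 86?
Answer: 683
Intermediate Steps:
E(L) = 86 + 2*L² (E(L) = (L² + L²) + 86 = 2*L² + 86 = 86 + 2*L²)
(-18288 + 17827) + E(23) = (-18288 + 17827) + (86 + 2*23²) = -461 + (86 + 2*529) = -461 + (86 + 1058) = -461 + 1144 = 683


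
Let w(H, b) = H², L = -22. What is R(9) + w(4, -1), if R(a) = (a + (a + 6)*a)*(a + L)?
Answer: -1856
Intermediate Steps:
R(a) = (-22 + a)*(a + a*(6 + a)) (R(a) = (a + (a + 6)*a)*(a - 22) = (a + (6 + a)*a)*(-22 + a) = (a + a*(6 + a))*(-22 + a) = (-22 + a)*(a + a*(6 + a)))
R(9) + w(4, -1) = 9*(-154 + 9² - 15*9) + 4² = 9*(-154 + 81 - 135) + 16 = 9*(-208) + 16 = -1872 + 16 = -1856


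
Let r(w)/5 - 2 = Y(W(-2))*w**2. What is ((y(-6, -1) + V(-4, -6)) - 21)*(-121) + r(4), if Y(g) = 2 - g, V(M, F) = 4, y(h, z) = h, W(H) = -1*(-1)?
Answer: 2873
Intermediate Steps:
W(H) = 1
r(w) = 10 + 5*w**2 (r(w) = 10 + 5*((2 - 1*1)*w**2) = 10 + 5*((2 - 1)*w**2) = 10 + 5*(1*w**2) = 10 + 5*w**2)
((y(-6, -1) + V(-4, -6)) - 21)*(-121) + r(4) = ((-6 + 4) - 21)*(-121) + (10 + 5*4**2) = (-2 - 21)*(-121) + (10 + 5*16) = -23*(-121) + (10 + 80) = 2783 + 90 = 2873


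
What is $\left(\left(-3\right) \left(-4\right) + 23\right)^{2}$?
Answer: $1225$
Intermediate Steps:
$\left(\left(-3\right) \left(-4\right) + 23\right)^{2} = \left(12 + 23\right)^{2} = 35^{2} = 1225$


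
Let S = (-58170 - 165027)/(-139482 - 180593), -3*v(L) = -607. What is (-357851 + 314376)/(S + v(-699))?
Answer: -707555625/3304324 ≈ -214.13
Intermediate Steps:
v(L) = 607/3 (v(L) = -⅓*(-607) = 607/3)
S = 3783/5425 (S = -223197/(-320075) = -223197*(-1/320075) = 3783/5425 ≈ 0.69733)
(-357851 + 314376)/(S + v(-699)) = (-357851 + 314376)/(3783/5425 + 607/3) = -43475/3304324/16275 = -43475*16275/3304324 = -707555625/3304324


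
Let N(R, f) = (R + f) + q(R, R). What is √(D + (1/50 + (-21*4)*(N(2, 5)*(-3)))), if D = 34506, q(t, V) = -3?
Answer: √3551402/10 ≈ 188.45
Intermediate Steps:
N(R, f) = -3 + R + f (N(R, f) = (R + f) - 3 = -3 + R + f)
√(D + (1/50 + (-21*4)*(N(2, 5)*(-3)))) = √(34506 + (1/50 + (-21*4)*((-3 + 2 + 5)*(-3)))) = √(34506 + (1/50 - 336*(-3))) = √(34506 + (1/50 - 84*(-12))) = √(34506 + (1/50 + 1008)) = √(34506 + 50401/50) = √(1775701/50) = √3551402/10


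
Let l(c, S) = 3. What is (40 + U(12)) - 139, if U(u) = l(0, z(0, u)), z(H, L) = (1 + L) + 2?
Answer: -96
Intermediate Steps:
z(H, L) = 3 + L
U(u) = 3
(40 + U(12)) - 139 = (40 + 3) - 139 = 43 - 139 = -96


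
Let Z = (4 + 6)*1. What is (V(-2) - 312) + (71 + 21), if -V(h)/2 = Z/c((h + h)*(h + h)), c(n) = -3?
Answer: -640/3 ≈ -213.33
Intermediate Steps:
Z = 10 (Z = 10*1 = 10)
V(h) = 20/3 (V(h) = -20/(-3) = -20*(-1)/3 = -2*(-10/3) = 20/3)
(V(-2) - 312) + (71 + 21) = (20/3 - 312) + (71 + 21) = -916/3 + 92 = -640/3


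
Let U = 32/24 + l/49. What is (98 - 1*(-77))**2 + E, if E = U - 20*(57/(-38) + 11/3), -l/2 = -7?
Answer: 214083/7 ≈ 30583.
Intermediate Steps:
l = 14 (l = -2*(-7) = 14)
U = 34/21 (U = 32/24 + 14/49 = 32*(1/24) + 14*(1/49) = 4/3 + 2/7 = 34/21 ≈ 1.6190)
E = -292/7 (E = 34/21 - 20*(57/(-38) + 11/3) = 34/21 - 20*(57*(-1/38) + 11*(1/3)) = 34/21 - 20*(-3/2 + 11/3) = 34/21 - 20*13/6 = 34/21 - 130/3 = -292/7 ≈ -41.714)
(98 - 1*(-77))**2 + E = (98 - 1*(-77))**2 - 292/7 = (98 + 77)**2 - 292/7 = 175**2 - 292/7 = 30625 - 292/7 = 214083/7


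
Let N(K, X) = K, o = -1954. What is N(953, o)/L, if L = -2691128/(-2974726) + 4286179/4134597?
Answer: 5860613207618583/11938468933685 ≈ 490.90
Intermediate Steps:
L = 11938468933685/6149646597711 (L = -2691128*(-1/2974726) + 4286179*(1/4134597) = 1345564/1487363 + 4286179/4134597 = 11938468933685/6149646597711 ≈ 1.9413)
N(953, o)/L = 953/(11938468933685/6149646597711) = 953*(6149646597711/11938468933685) = 5860613207618583/11938468933685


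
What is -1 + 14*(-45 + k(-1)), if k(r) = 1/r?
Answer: -645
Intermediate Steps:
-1 + 14*(-45 + k(-1)) = -1 + 14*(-45 + 1/(-1)) = -1 + 14*(-45 - 1) = -1 + 14*(-46) = -1 - 644 = -645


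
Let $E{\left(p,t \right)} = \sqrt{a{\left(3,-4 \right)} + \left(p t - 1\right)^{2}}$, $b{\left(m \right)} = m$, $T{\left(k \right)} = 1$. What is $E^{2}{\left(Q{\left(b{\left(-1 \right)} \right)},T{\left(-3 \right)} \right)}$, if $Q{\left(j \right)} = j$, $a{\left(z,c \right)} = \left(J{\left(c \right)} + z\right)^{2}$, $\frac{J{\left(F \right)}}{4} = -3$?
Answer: $85$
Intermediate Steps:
$J{\left(F \right)} = -12$ ($J{\left(F \right)} = 4 \left(-3\right) = -12$)
$a{\left(z,c \right)} = \left(-12 + z\right)^{2}$
$E{\left(p,t \right)} = \sqrt{81 + \left(-1 + p t\right)^{2}}$ ($E{\left(p,t \right)} = \sqrt{\left(-12 + 3\right)^{2} + \left(p t - 1\right)^{2}} = \sqrt{\left(-9\right)^{2} + \left(-1 + p t\right)^{2}} = \sqrt{81 + \left(-1 + p t\right)^{2}}$)
$E^{2}{\left(Q{\left(b{\left(-1 \right)} \right)},T{\left(-3 \right)} \right)} = \left(\sqrt{81 + \left(-1 - 1\right)^{2}}\right)^{2} = \left(\sqrt{81 + \left(-2\right)^{2}}\right)^{2} = \left(\sqrt{81 + 4}\right)^{2} = \left(\sqrt{85}\right)^{2} = 85$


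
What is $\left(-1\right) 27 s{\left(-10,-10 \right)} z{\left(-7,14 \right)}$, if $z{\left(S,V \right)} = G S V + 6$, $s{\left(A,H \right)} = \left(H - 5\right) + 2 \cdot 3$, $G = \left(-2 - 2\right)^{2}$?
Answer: $-379566$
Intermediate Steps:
$G = 16$ ($G = \left(-4\right)^{2} = 16$)
$s{\left(A,H \right)} = 1 + H$ ($s{\left(A,H \right)} = \left(-5 + H\right) + 6 = 1 + H$)
$z{\left(S,V \right)} = 6 + 16 S V$ ($z{\left(S,V \right)} = 16 S V + 6 = 6 + 16 S V$)
$\left(-1\right) 27 s{\left(-10,-10 \right)} z{\left(-7,14 \right)} = \left(-1\right) 27 \left(1 - 10\right) \left(6 + 16 \left(-7\right) 14\right) = \left(-27\right) \left(-9\right) \left(6 - 1568\right) = 243 \left(-1562\right) = -379566$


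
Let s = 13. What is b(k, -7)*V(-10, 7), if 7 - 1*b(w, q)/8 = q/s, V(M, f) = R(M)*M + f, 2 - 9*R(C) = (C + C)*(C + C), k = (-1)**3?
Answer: 243824/9 ≈ 27092.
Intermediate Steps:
k = -1
R(C) = 2/9 - 4*C**2/9 (R(C) = 2/9 - (C + C)*(C + C)/9 = 2/9 - 2*C*2*C/9 = 2/9 - 4*C**2/9)
V(M, f) = f + M*(2/9 - 4*M**2/9) (V(M, f) = (2/9 - 4*M**2/9)*M + f = M*(2/9 - 4*M**2/9) + f = f + M*(2/9 - 4*M**2/9))
b(w, q) = 56 - 8*q/13
b(k, -7)*V(-10, 7) = (56 - 8/13*(-7))*(7 - 4/9*(-10)**3 + (2/9)*(-10)) = (56 + 56/13)*(7 - 4/9*(-1000) - 20/9) = 784*(7 + 4000/9 - 20/9)/13 = (784/13)*(4043/9) = 243824/9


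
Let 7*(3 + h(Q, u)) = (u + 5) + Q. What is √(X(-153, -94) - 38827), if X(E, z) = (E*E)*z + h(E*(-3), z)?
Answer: 3*I*√12191326/7 ≈ 1496.4*I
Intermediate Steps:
h(Q, u) = -16/7 + Q/7 + u/7 (h(Q, u) = -3 + ((u + 5) + Q)/7 = -3 + ((5 + u) + Q)/7 = -3 + (5 + Q + u)/7 = -3 + (5/7 + Q/7 + u/7) = -16/7 + Q/7 + u/7)
X(E, z) = -16/7 - 3*E/7 + z/7 + z*E² (X(E, z) = (E*E)*z + (-16/7 + (E*(-3))/7 + z/7) = E²*z + (-16/7 + (-3*E)/7 + z/7) = z*E² + (-16/7 - 3*E/7 + z/7) = -16/7 - 3*E/7 + z/7 + z*E²)
√(X(-153, -94) - 38827) = √((-16/7 - 3/7*(-153) + (⅐)*(-94) - 94*(-153)²) - 38827) = √((-16/7 + 459/7 - 94/7 - 94*23409) - 38827) = √((-16/7 + 459/7 - 94/7 - 2200446) - 38827) = √(-15402773/7 - 38827) = √(-15674562/7) = 3*I*√12191326/7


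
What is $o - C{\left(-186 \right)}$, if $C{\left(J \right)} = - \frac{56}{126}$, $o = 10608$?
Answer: $\frac{95476}{9} \approx 10608.0$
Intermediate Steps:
$C{\left(J \right)} = - \frac{4}{9}$ ($C{\left(J \right)} = \left(-56\right) \frac{1}{126} = - \frac{4}{9}$)
$o - C{\left(-186 \right)} = 10608 - - \frac{4}{9} = 10608 + \frac{4}{9} = \frac{95476}{9}$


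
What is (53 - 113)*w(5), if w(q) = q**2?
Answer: -1500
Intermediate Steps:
(53 - 113)*w(5) = (53 - 113)*5**2 = -60*25 = -1500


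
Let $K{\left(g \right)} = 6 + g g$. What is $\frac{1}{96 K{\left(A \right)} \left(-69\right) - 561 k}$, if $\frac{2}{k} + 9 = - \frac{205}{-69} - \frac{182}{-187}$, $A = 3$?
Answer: $- \frac{32617}{3233586537} \approx -1.0087 \cdot 10^{-5}$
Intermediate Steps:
$k = - \frac{12903}{32617}$ ($k = \frac{2}{-9 - \left(- \frac{205}{69} - \frac{182}{187}\right)} = \frac{2}{-9 - - \frac{50893}{12903}} = \frac{2}{-9 + \left(\frac{205}{69} + \frac{182}{187}\right)} = \frac{2}{-9 + \frac{50893}{12903}} = \frac{2}{- \frac{65234}{12903}} = 2 \left(- \frac{12903}{65234}\right) = - \frac{12903}{32617} \approx -0.39559$)
$K{\left(g \right)} = 6 + g^{2}$
$\frac{1}{96 K{\left(A \right)} \left(-69\right) - 561 k} = \frac{1}{96 \left(6 + 3^{2}\right) \left(-69\right) - - \frac{7238583}{32617}} = \frac{1}{96 \left(6 + 9\right) \left(-69\right) + \frac{7238583}{32617}} = \frac{1}{96 \cdot 15 \left(-69\right) + \frac{7238583}{32617}} = \frac{1}{1440 \left(-69\right) + \frac{7238583}{32617}} = \frac{1}{-99360 + \frac{7238583}{32617}} = \frac{1}{- \frac{3233586537}{32617}} = - \frac{32617}{3233586537}$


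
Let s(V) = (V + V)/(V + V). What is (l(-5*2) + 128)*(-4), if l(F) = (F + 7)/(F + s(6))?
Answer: -1540/3 ≈ -513.33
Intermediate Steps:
s(V) = 1 (s(V) = (2*V)/((2*V)) = (2*V)*(1/(2*V)) = 1)
l(F) = (7 + F)/(1 + F) (l(F) = (F + 7)/(F + 1) = (7 + F)/(1 + F))
(l(-5*2) + 128)*(-4) = ((7 - 5*2)/(1 - 5*2) + 128)*(-4) = ((7 - 10)/(1 - 10) + 128)*(-4) = (-3/(-9) + 128)*(-4) = (-⅑*(-3) + 128)*(-4) = (⅓ + 128)*(-4) = (385/3)*(-4) = -1540/3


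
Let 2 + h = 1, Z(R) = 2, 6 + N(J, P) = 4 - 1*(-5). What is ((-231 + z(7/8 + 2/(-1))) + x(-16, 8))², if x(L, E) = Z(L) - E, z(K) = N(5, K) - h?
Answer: 54289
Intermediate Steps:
N(J, P) = 3 (N(J, P) = -6 + (4 - 1*(-5)) = -6 + (4 + 5) = -6 + 9 = 3)
h = -1 (h = -2 + 1 = -1)
z(K) = 4 (z(K) = 3 - 1*(-1) = 3 + 1 = 4)
x(L, E) = 2 - E
((-231 + z(7/8 + 2/(-1))) + x(-16, 8))² = ((-231 + 4) + (2 - 1*8))² = (-227 + (2 - 8))² = (-227 - 6)² = (-233)² = 54289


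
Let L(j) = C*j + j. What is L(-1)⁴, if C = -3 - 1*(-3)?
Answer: 1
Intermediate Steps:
C = 0 (C = -3 + 3 = 0)
L(j) = j (L(j) = 0*j + j = 0 + j = j)
L(-1)⁴ = (-1)⁴ = 1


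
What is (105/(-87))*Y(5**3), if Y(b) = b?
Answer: -4375/29 ≈ -150.86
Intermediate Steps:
(105/(-87))*Y(5**3) = (105/(-87))*5**3 = (105*(-1/87))*125 = -35/29*125 = -4375/29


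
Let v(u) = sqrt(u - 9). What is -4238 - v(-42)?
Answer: -4238 - I*sqrt(51) ≈ -4238.0 - 7.1414*I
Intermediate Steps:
v(u) = sqrt(-9 + u)
-4238 - v(-42) = -4238 - sqrt(-9 - 42) = -4238 - sqrt(-51) = -4238 - I*sqrt(51)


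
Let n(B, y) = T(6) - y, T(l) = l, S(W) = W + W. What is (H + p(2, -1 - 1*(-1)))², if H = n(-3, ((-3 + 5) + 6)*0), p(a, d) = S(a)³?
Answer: 4900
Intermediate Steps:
S(W) = 2*W
p(a, d) = 8*a³ (p(a, d) = (2*a)³ = 8*a³)
n(B, y) = 6 - y
H = 6 (H = 6 - ((-3 + 5) + 6)*0 = 6 - (2 + 6)*0 = 6 - 8*0 = 6 - 1*0 = 6 + 0 = 6)
(H + p(2, -1 - 1*(-1)))² = (6 + 8*2³)² = (6 + 8*8)² = (6 + 64)² = 70² = 4900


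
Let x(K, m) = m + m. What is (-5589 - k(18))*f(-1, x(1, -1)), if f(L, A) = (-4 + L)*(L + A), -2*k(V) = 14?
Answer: -83730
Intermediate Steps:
x(K, m) = 2*m
k(V) = -7 (k(V) = -½*14 = -7)
f(L, A) = (-4 + L)*(A + L)
(-5589 - k(18))*f(-1, x(1, -1)) = (-5589 - 1*(-7))*((-1)² - 8*(-1) - 4*(-1) + (2*(-1))*(-1)) = (-5589 + 7)*(1 - 4*(-2) + 4 - 2*(-1)) = -5582*(1 + 8 + 4 + 2) = -5582*15 = -83730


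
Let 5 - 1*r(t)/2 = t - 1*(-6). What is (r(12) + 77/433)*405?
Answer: -4528305/433 ≈ -10458.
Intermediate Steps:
r(t) = -2 - 2*t (r(t) = 10 - 2*(t - 1*(-6)) = 10 - 2*(t + 6) = 10 - 2*(6 + t) = 10 + (-12 - 2*t) = -2 - 2*t)
(r(12) + 77/433)*405 = ((-2 - 2*12) + 77/433)*405 = ((-2 - 24) + 77*(1/433))*405 = (-26 + 77/433)*405 = -11181/433*405 = -4528305/433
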